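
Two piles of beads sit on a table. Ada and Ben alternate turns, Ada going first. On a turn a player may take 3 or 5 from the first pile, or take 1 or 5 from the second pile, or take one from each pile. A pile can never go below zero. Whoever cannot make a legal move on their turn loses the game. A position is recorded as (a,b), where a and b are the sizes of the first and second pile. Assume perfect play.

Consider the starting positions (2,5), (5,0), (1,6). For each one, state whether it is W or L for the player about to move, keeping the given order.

Compute win/loss labels from the base case upward. A position with no move is L. Any other position is W if it can reach an L in one move, else L.
No move ever increases a pile, so every position that can arise here has a ≤ 5 and b ≤ 6; it is enough to label the cells with 0 ≤ a ≤ 5 and 0 ≤ b ≤ 6.
Every move lowers a or b (never raises either), so fill the grid row by row in increasing a, and left to right within a row: each cell's successors are then already labelled.
      b=0  b=1  b=2  b=3  b=4  b=5  b=6
a=0:    L    W    L    W    L    W    L
a=1:    L    W    L    W    L    W    L
a=2:    L    W    L    W    L    W    L
a=3:    W    W    W    W    W    W    W
a=4:    W    L    W    L    W    L    W
a=5:    W    L    W    L    W    L    W
Cells with no legal move (terminal, hence L): (0,0), (1,0), (2,0).
The remaining L cells, each justified by listing all of its moves:
(0,2): only reaches (0,1)(W), which is W → L
(0,4): only reaches (0,3)(W), which is W → L
(0,6): only reaches (0,5)(W), (0,1)(W), all W → L
(1,2): only reaches (1,1)(W), (0,1)(W), all W → L
(1,4): only reaches (1,3)(W), (0,3)(W), all W → L
(1,6): only reaches (1,5)(W), (1,1)(W), (0,5)(W), all W → L
(2,2): only reaches (2,1)(W), (1,1)(W), all W → L
(2,4): only reaches (2,3)(W), (1,3)(W), all W → L
(2,6): only reaches (2,5)(W), (2,1)(W), (1,5)(W), all W → L
(4,1): only reaches (1,1)(W), (4,0)(W), (3,0)(W), all W → L
(4,3): only reaches (1,3)(W), (4,2)(W), (3,2)(W), all W → L
(4,5): only reaches (1,5)(W), (4,4)(W), (4,0)(W), (3,4)(W), all W → L
(5,1): only reaches (2,1)(W), (0,1)(W), (5,0)(W), (4,0)(W), all W → L
(5,3): only reaches (2,3)(W), (0,3)(W), (5,2)(W), (4,2)(W), all W → L
(5,5): only reaches (2,5)(W), (0,5)(W), (5,4)(W), (5,0)(W), (4,4)(W), all W → L
Every other cell has at least one move into one of the L cells above, so it is W.
(2,5): the move to (2,4) reaches an L cell, so W
(5,0): the move to (2,0) reaches an L cell, so W
(1,6): one of the L cells justified above, so L

(2,5): W, (5,0): W, (1,6): L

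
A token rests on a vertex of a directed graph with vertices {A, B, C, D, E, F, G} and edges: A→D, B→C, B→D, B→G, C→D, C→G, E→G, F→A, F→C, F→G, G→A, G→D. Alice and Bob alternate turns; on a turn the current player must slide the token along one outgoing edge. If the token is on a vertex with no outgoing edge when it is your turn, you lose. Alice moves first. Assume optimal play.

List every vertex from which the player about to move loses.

D, E, F

Use the standard recursion: the mover loses at a terminal position; elsewhere, the mover wins exactly when some move hands the opponent an L position.
Every edge goes from a vertex to one that appears earlier in the order D, A, G, C, B, E, F, so processing vertices in that order labels each vertex after all of its successors.
D: no outgoing edge → L
A: can move to D, which is L ⇒ W
G: can move to D, which is L ⇒ W
C: can move to D, which is L ⇒ W
B: can move to D, which is L ⇒ W
E: the only move is to G(W), a W ⇒ L
F: moves to C(W), G(W), A(W); every one is W ⇒ L
Reading off the rows marked L gives the requested list; there are 3 such vertices.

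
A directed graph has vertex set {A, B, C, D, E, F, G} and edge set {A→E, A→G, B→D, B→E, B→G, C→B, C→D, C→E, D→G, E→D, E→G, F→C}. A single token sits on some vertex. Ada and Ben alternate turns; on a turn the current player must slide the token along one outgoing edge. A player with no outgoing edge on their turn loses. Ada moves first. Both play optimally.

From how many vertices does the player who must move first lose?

Classify positions by backward induction: terminal positions (no move available) are L. From any other position, the mover wins iff some move reaches an L.
Every edge goes from a vertex to one that appears earlier in the order G, D, E, B, A, C, F, so processing vertices in that order labels each vertex after all of its successors.
G: no outgoing edge → L
D: reaches L-position G → W
E: reaches L-position G → W
B: reaches L-position G → W
A: reaches L-position G → W
C: only reaches B(W), E(W), D(W), all W → L
F: reaches L-position C → W
The L vertices are C, G; that is 2 in all.

2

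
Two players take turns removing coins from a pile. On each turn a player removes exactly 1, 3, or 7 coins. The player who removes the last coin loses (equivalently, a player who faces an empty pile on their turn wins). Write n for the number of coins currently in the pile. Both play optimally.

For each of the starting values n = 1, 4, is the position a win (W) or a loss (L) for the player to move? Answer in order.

Build the W/L table. Terminal = W. A non-terminal position is W if it has a move to some L; otherwise it is L.
n=0: no move; the opponent has just taken the last coin and therefore loses → W
n=1: →0(W) only, which is W, so L
n=2: →1(L), so W
n=3: →2(W), 0(W) — all W, so L
n=4: →3(L), so W

1: L, 4: W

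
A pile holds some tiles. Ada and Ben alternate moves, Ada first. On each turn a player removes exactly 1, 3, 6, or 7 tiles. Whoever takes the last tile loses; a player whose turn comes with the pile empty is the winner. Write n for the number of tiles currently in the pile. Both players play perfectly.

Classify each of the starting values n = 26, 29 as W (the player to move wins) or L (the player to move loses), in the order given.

Use the standard recursion: the mover wins at a terminal position; elsewhere, the mover wins exactly when some move hands the opponent an L position.
n=0: no move; the opponent has just taken the last tile and therefore loses → W
n=1: →0(W) only, which is W, so L
n=2: →1(L), so W
n=3: →2(W), 0(W) — all W, so L
n=4: →3(L), so W
n=5: →4(W), 2(W) — all W, so L
n=6: →5(L), so W
n=7: →1(L), so W
n=8: →5(L), so W
n=9: →3(L), so W
n=10: →3(L), so W
n=11: →5(L), so W
n=12: →5(L), so W
n=13: →12(W), 10(W), 7(W), 6(W) — all W, so L
n=14: →13(L), so W
n=15: →14(W), 12(W), 9(W), 8(W) — all W, so L
n=16: →15(L), so W
n=17: →16(W), 14(W), 11(W), 10(W) — all W, so L
n=18: →17(L), so W
n=19: →13(L), so W
n=20: →17(L), so W
n=21: →15(L), so W
n=22: →15(L), so W
n=23: →17(L), so W
n=24: →17(L), so W
n=25: →24(W), 22(W), 19(W), 18(W) — all W, so L
n=26: →25(L), so W
n=27: →26(W), 24(W), 21(W), 20(W) — all W, so L
n=28: →27(L), so W
n=29: →28(W), 26(W), 23(W), 22(W) — all W, so L

26: W, 29: L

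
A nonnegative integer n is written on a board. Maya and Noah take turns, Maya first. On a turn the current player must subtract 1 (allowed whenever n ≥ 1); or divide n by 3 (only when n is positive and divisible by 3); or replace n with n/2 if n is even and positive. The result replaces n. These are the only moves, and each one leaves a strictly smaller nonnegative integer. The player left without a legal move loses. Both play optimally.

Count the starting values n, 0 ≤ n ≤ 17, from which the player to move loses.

8

Positions with no move are L. A position that does have a move is losing for the player to move precisely when every available move leads to a winning position for the opponent. Fill in the labels:
n=0: no move → L
n=1: reaches L-position 0 → W
n=2: only reaches 1(W), which is W → L
n=3: reaches L-position 2 → W
n=4: reaches L-position 2 → W
n=5: only reaches 4(W), which is W → L
n=6: reaches L-position 2 → W
n=7: only reaches 6(W), which is W → L
n=8: reaches L-position 7 → W
n=9: only reaches 3(W), 8(W), all W → L
n=10: reaches L-position 5 → W
n=11: only reaches 10(W), which is W → L
n=12: reaches L-position 11 → W
n=13: only reaches 12(W), which is W → L
n=14: reaches L-position 7 → W
n=15: reaches L-position 5 → W
n=16: only reaches 8(W), 15(W), all W → L
n=17: reaches L-position 16 → W
L entries with 0 ≤ n ≤ 17: n = 0, 2, 5, 7, 9, 11, 13, 16; that makes 8.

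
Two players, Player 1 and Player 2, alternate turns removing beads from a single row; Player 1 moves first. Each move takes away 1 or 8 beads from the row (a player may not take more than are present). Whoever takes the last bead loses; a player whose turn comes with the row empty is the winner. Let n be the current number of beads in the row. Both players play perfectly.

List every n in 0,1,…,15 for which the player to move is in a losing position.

Work bottom-up. With no move the player to move wins. Otherwise the position is W if at least one move leads to an L position for the opponent, and L if every move leads to a W.
n=0: no move; the opponent has just taken the last bead and therefore loses → W
n=1: →0(W) only, which is W, so L
n=2: →1(L), so W
n=3: →2(W) only, which is W, so L
n=4: →3(L), so W
n=5: →4(W) only, which is W, so L
n=6: →5(L), so W
n=7: →6(W) only, which is W, so L
n=8: →7(L), so W
n=9: →1(L), so W
n=10: →9(W), 2(W) — all W, so L
n=11: →10(L), so W
n=12: →11(W), 4(W) — all W, so L
n=13: →12(L), so W
n=14: →13(W), 6(W) — all W, so L
n=15: →14(L), so W
The losing starting values of n are exactly the entries labelled L in this table (7 of them).

1, 3, 5, 7, 10, 12, 14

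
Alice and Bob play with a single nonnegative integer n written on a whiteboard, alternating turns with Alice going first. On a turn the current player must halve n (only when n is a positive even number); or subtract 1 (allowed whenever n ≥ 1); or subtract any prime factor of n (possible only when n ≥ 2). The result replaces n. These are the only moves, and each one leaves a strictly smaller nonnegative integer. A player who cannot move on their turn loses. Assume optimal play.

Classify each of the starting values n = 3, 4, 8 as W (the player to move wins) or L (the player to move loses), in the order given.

Build the W/L table. Terminal = L. A non-terminal position is W if it has a move to some L; otherwise it is L.
n=0: no move → L
n=1: reaches L-position 0 → W
n=2: reaches L-position 0 → W
n=3: reaches L-position 0 → W
n=4: only reaches 2(W), 3(W), all W → L
n=5: reaches L-position 0 → W
n=6: reaches L-position 4 → W
n=7: reaches L-position 0 → W
n=8: reaches L-position 4 → W

3: W, 4: L, 8: W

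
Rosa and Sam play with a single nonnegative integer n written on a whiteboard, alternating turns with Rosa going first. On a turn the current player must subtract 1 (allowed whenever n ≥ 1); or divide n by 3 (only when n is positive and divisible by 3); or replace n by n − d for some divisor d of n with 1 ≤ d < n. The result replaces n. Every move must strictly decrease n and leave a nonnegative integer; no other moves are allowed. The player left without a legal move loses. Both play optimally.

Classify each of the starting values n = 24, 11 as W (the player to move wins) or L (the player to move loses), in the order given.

24: W, 11: L

Compute win/loss labels from the base case upward. A position with no move is L. Any other position is W if it can reach an L in one move, else L.
n=0: no move → L
n=1: reaches L-position 0 → W
n=2: only reaches 1(W), which is W → L
n=3: reaches L-position 2 → W
n=4: reaches L-position 2 → W
n=5: only reaches 4(W), which is W → L
n=6: reaches L-position 2 → W
n=7: only reaches 6(W), which is W → L
n=8: reaches L-position 7 → W
n=9: only reaches 3(W), 6(W), 8(W), all W → L
n=10: reaches L-position 5 → W
n=11: only reaches 10(W), which is W → L
n=12: reaches L-position 9 → W
n=13: only reaches 12(W), which is W → L
n=14: reaches L-position 7 → W
n=15: reaches L-position 5 → W
n=16: only reaches 8(W), 12(W), 14(W), 15(W), all W → L
n=17: reaches L-position 16 → W
n=18: reaches L-position 9 → W
n=19: only reaches 18(W), which is W → L
n=20: reaches L-position 16 → W
n=21: reaches L-position 7 → W
n=22: reaches L-position 11 → W
n=23: only reaches 22(W), which is W → L
n=24: reaches L-position 16 → W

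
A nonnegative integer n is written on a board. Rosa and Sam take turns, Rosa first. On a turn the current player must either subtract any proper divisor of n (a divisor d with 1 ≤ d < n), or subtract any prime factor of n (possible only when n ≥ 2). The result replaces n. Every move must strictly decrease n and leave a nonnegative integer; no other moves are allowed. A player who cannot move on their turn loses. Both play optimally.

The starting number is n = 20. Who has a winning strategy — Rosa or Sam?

Sam wins.

Build the W/L table. Terminal = L. A non-terminal position is W if it has a move to some L; otherwise it is L.
n=0: no move → L
n=1: no move → L
n=2: can move to 0, which is L ⇒ W
n=3: can move to 0, which is L ⇒ W
n=4: moves to 2(W), 3(W); every one is W ⇒ L
n=5: can move to 0, which is L ⇒ W
n=6: can move to 4, which is L ⇒ W
n=7: can move to 0, which is L ⇒ W
n=8: can move to 4, which is L ⇒ W
n=9: moves to 6(W), 8(W); every one is W ⇒ L
n=10: can move to 9, which is L ⇒ W
n=11: can move to 0, which is L ⇒ W
n=12: can move to 9, which is L ⇒ W
n=13: can move to 0, which is L ⇒ W
n=14: moves to 7(W), 12(W), 13(W); every one is W ⇒ L
n=15: can move to 14, which is L ⇒ W
n=16: can move to 14, which is L ⇒ W
n=17: can move to 0, which is L ⇒ W
n=18: can move to 9, which is L ⇒ W
n=19: can move to 0, which is L ⇒ W
n=20: moves to 10(W), 15(W), 16(W), 18(W), 19(W); every one is W ⇒ L
The starting position 20 is L: whatever Rosa does, the opponent receives a W position.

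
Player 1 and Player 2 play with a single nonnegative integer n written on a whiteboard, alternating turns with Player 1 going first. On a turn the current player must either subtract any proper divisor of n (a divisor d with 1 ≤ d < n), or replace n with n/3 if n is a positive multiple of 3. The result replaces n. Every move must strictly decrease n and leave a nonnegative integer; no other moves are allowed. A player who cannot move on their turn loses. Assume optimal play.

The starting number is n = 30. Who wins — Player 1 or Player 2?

Player 1 wins.

Use the standard recursion: the mover loses at a terminal position; elsewhere, the mover wins exactly when some move hands the opponent an L position.
n=0: no move → L
n=1: no move → L
n=2: W (go to 1, an L position)
n=3: W (go to 1, an L position)
n=4: L (options 2(W), 3(W) are all W)
n=5: W (go to 4, an L position)
n=6: W (go to 4, an L position)
n=7: L (sole option 6(W) is W)
n=8: W (go to 4, an L position)
n=9: L (options 3(W), 6(W), 8(W) are all W)
n=10: W (go to 9, an L position)
n=11: L (sole option 10(W) is W)
n=12: W (go to 4, an L position)
n=13: L (sole option 12(W) is W)
n=14: W (go to 7, an L position)
n=15: L (options 5(W), 10(W), 12(W), 14(W) are all W)
n=16: W (go to 15, an L position)
n=17: L (sole option 16(W) is W)
n=18: W (go to 9, an L position)
n=19: L (sole option 18(W) is W)
n=20: W (go to 15, an L position)
n=21: W (go to 7, an L position)
n=22: W (go to 11, an L position)
n=23: L (sole option 22(W) is W)
n=24: W (go to 23, an L position)
n=25: L (options 20(W), 24(W) are all W)
n=26: W (go to 13, an L position)
n=27: W (go to 9, an L position)
n=28: L (options 14(W), 21(W), 24(W), 26(W), 27(W) are all W)
n=29: W (go to 28, an L position)
n=30: W (go to 15, an L position)
From 30 Player 1 can move to 15, reaching an L position.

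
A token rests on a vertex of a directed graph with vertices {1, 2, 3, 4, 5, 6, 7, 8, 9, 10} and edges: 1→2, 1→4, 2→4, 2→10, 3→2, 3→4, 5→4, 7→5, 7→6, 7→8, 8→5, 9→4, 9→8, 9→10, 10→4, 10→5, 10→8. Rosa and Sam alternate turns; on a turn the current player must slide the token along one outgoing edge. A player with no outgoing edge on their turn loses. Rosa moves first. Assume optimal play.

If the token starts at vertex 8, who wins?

Sam wins.

Use the standard recursion: the mover loses at a terminal position; elsewhere, the mover wins exactly when some move hands the opponent an L position.
Every edge goes from a vertex to one that appears earlier in the order 4, 6, 5, 8, 10, 7, 2, 3, 9, 1, so processing vertices in that order labels each vertex after all of its successors.
4: no outgoing edge → L
6: no outgoing edge → L
5: reaches L-position 4 → W
8: only reaches 5(W), which is W → L
10: reaches L-position 8 → W
7: reaches L-position 8 → W
2: reaches L-position 4 → W
3: reaches L-position 4 → W
9: reaches L-position 8 → W
1: reaches L-position 4 → W
Every move from 8 reaches a W position, so the mover loses.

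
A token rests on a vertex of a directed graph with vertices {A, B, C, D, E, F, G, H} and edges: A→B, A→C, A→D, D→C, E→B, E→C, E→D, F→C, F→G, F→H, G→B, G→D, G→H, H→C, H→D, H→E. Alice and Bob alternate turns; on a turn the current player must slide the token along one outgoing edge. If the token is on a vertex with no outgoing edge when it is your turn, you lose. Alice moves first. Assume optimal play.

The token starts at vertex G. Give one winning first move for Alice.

Move to B.

Positions with no move are L. A position that does have a move is losing for the player to move precisely when every available move leads to a winning position for the opponent. Fill in the labels:
Every edge goes from a vertex to one that appears earlier in the order C, B, D, E, A, H, G, F, so processing vertices in that order labels each vertex after all of its successors.
C: no outgoing edge → L
B: no outgoing edge → L
D: W (go to C, an L position)
E: W (go to B, an L position)
A: W (go to B, an L position)
H: W (go to C, an L position)
G: W (go to B, an L position)
F: W (go to C, an L position)
From G, the L positions reachable in one move are: B.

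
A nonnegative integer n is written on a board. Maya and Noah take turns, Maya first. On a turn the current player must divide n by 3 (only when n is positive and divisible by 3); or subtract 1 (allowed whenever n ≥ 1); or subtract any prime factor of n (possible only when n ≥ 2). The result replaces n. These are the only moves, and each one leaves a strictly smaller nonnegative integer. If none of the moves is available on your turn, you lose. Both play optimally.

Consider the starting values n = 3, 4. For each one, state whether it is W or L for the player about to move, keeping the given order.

3: W, 4: L

Positions with no move are L. A position that does have a move is losing for the player to move precisely when every available move leads to a winning position for the opponent. Fill in the labels:
n=0: no move → L
n=1: →0(L), so W
n=2: →0(L), so W
n=3: →0(L), so W
n=4: →2(W), 3(W) — all W, so L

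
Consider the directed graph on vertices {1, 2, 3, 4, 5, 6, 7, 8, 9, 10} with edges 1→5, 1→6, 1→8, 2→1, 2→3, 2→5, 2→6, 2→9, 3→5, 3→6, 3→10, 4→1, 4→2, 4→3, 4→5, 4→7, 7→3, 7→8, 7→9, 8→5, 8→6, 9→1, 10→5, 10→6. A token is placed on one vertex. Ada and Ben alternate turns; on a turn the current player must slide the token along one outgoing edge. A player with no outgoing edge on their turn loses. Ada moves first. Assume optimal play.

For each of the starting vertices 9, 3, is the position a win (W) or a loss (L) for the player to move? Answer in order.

9: L, 3: W

Compute win/loss labels from the base case upward. A position with no move is L. Any other position is W if it can reach an L in one move, else L.
Every edge goes from a vertex to one that appears earlier in the order 5, 6, 8, 1, 10, 9, 3, 2, 7, 4, so processing vertices in that order labels each vertex after all of its successors.
5: no outgoing edge → L
6: no outgoing edge → L
8: reaches L-position 6 → W
1: reaches L-position 6 → W
10: reaches L-position 6 → W
9: only reaches 1(W), which is W → L
3: reaches L-position 6 → W
2: reaches L-position 9 → W
7: reaches L-position 9 → W
4: reaches L-position 5 → W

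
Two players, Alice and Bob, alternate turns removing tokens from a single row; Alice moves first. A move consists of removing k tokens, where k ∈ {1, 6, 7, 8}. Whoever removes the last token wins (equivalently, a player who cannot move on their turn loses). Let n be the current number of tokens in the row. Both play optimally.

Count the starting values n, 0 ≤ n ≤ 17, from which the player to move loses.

Build the W/L table. Terminal = L. A non-terminal position is W if it has a move to some L; otherwise it is L.
n=0: no move → L
n=1: →0(L), so W
n=2: →1(W) only, which is W, so L
n=3: →2(L), so W
n=4: →3(W) only, which is W, so L
n=5: →4(L), so W
n=6: →0(L), so W
n=7: →0(L), so W
n=8: →2(L), so W
n=9: →2(L), so W
n=10: →4(L), so W
n=11: →4(L), so W
n=12: →4(L), so W
n=13: →12(W), 7(W), 6(W), 5(W) — all W, so L
n=14: →13(L), so W
n=15: →14(W), 9(W), 8(W), 7(W) — all W, so L
n=16: →15(L), so W
n=17: →16(W), 11(W), 10(W), 9(W) — all W, so L
L entries with 0 ≤ n ≤ 17: n = 0, 2, 4, 13, 15, 17; that makes 6.

6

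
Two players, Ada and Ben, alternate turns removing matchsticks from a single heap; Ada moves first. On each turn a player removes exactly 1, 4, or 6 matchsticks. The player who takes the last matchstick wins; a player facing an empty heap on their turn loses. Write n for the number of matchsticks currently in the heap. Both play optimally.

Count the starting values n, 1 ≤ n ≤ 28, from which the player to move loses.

11

Label each position W (a win for the player to move) or L (a loss). A position with no legal move is L; any other position is W exactly when some move reaches an L, and L when every move reaches a W.
n=0: no move → L
n=1: can move to 0, which is L ⇒ W
n=2: the only move is to 1(W), a W ⇒ L
n=3: can move to 2, which is L ⇒ W
n=4: can move to 0, which is L ⇒ W
n=5: moves to 4(W), 1(W); every one is W ⇒ L
n=6: can move to 5, which is L ⇒ W
n=7: moves to 6(W), 3(W), 1(W); every one is W ⇒ L
n=8: can move to 7, which is L ⇒ W
n=9: can move to 5, which is L ⇒ W
n=10: moves to 9(W), 6(W), 4(W); every one is W ⇒ L
n=11: can move to 10, which is L ⇒ W
n=12: moves to 11(W), 8(W), 6(W); every one is W ⇒ L
n=13: can move to 12, which is L ⇒ W
n=14: can move to 10, which is L ⇒ W
n=15: moves to 14(W), 11(W), 9(W); every one is W ⇒ L
n=16: can move to 15, which is L ⇒ W
n=17: moves to 16(W), 13(W), 11(W); every one is W ⇒ L
n=18: can move to 17, which is L ⇒ W
n=19: can move to 15, which is L ⇒ W
n=20: moves to 19(W), 16(W), 14(W); every one is W ⇒ L
n=21: can move to 20, which is L ⇒ W
n=22: moves to 21(W), 18(W), 16(W); every one is W ⇒ L
n=23: can move to 22, which is L ⇒ W
n=24: can move to 20, which is L ⇒ W
n=25: moves to 24(W), 21(W), 19(W); every one is W ⇒ L
n=26: can move to 25, which is L ⇒ W
n=27: moves to 26(W), 23(W), 21(W); every one is W ⇒ L
n=28: can move to 27, which is L ⇒ W
L entries with 1 ≤ n ≤ 28 (n=0 is outside the asked range and is not counted): n = 2, 5, 7, 10, 12, 15, 17, 20, 22, 25, 27; that makes 11.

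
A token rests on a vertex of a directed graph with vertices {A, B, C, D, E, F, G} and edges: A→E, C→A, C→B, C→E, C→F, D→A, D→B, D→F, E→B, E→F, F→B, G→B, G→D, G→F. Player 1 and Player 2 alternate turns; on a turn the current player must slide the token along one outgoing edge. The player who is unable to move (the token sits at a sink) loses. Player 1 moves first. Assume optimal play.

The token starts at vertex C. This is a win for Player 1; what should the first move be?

Move to A.

Label each position W (a win for the player to move) or L (a loss). A position with no legal move is L; any other position is W exactly when some move reaches an L, and L when every move reaches a W.
Every edge goes from a vertex to one that appears earlier in the order B, F, E, A, D, C, G, so processing vertices in that order labels each vertex after all of its successors.
B: no outgoing edge → L
F: reaches L-position B → W
E: reaches L-position B → W
A: only reaches E(W), which is W → L
D: reaches L-position A → W
C: reaches L-position A → W
G: reaches L-position B → W
From C, the L positions reachable in one move are: A, B. Any move reaching one of these is winning.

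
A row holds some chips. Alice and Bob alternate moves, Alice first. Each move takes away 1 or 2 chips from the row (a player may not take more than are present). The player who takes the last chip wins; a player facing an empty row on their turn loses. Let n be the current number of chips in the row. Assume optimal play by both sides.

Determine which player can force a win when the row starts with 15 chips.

Use the standard recursion: the mover loses at a terminal position; elsewhere, the mover wins exactly when some move hands the opponent an L position.
n=0: no move → L
n=1: can move to 0, which is L ⇒ W
n=2: can move to 0, which is L ⇒ W
n=3: moves to 2(W), 1(W); every one is W ⇒ L
n=4: can move to 3, which is L ⇒ W
n=5: can move to 3, which is L ⇒ W
n=6: moves to 5(W), 4(W); every one is W ⇒ L
n=7: can move to 6, which is L ⇒ W
n=8: can move to 6, which is L ⇒ W
n=9: moves to 8(W), 7(W); every one is W ⇒ L
n=10: can move to 9, which is L ⇒ W
n=11: can move to 9, which is L ⇒ W
n=12: moves to 11(W), 10(W); every one is W ⇒ L
n=13: can move to 12, which is L ⇒ W
n=14: can move to 12, which is L ⇒ W
n=15: moves to 14(W), 13(W); every one is W ⇒ L
Every move from 15 reaches a W position, so the mover loses.

Bob wins.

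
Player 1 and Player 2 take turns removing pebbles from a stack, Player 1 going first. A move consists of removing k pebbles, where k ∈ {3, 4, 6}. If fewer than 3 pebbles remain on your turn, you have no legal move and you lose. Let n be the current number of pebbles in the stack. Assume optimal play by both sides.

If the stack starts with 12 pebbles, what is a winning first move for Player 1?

Remove 3, leaving 9.

Compute win/loss labels from the base case upward. A position with no move is L. Any other position is W if it can reach an L in one move, else L.
n=0: no move → L
n=1: no move → L
n=2: no move → L
n=3: reaches L-position 0 → W
n=4: reaches L-position 1 → W
n=5: reaches L-position 2 → W
n=6: reaches L-position 2 → W
n=7: reaches L-position 1 → W
n=8: reaches L-position 2 → W
n=9: only reaches 6(W), 5(W), 3(W), all W → L
n=10: only reaches 7(W), 6(W), 4(W), all W → L
n=11: only reaches 8(W), 7(W), 5(W), all W → L
n=12: reaches L-position 9 → W
From 12, the L positions reachable in one move are: 9.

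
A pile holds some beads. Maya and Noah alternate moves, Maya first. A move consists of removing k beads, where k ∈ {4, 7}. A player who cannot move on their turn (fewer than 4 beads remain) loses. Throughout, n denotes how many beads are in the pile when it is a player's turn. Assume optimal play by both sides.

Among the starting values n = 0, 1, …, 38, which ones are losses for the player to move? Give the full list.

0, 1, 2, 3, 11, 12, 13, 14, 22, 23, 24, 25, 33, 34, 35, 36

Work bottom-up. With no move the player to move loses. Otherwise the position is W if at least one move leads to an L position for the opponent, and L if every move leads to a W.
n=0: no move → L
n=1: no move → L
n=2: no move → L
n=3: no move → L
n=4: can move to 0, which is L ⇒ W
n=5: can move to 1, which is L ⇒ W
n=6: can move to 2, which is L ⇒ W
n=7: can move to 3, which is L ⇒ W
n=8: can move to 1, which is L ⇒ W
n=9: can move to 2, which is L ⇒ W
n=10: can move to 3, which is L ⇒ W
n=11: moves to 7(W), 4(W); every one is W ⇒ L
n=12: moves to 8(W), 5(W); every one is W ⇒ L
n=13: moves to 9(W), 6(W); every one is W ⇒ L
n=14: moves to 10(W), 7(W); every one is W ⇒ L
n=15: can move to 11, which is L ⇒ W
n=16: can move to 12, which is L ⇒ W
n=17: can move to 13, which is L ⇒ W
n=18: can move to 14, which is L ⇒ W
n=19: can move to 12, which is L ⇒ W
n=20: can move to 13, which is L ⇒ W
n=21: can move to 14, which is L ⇒ W
n=22: moves to 18(W), 15(W); every one is W ⇒ L
n=23: moves to 19(W), 16(W); every one is W ⇒ L
n=24: moves to 20(W), 17(W); every one is W ⇒ L
n=25: moves to 21(W), 18(W); every one is W ⇒ L
n=26: can move to 22, which is L ⇒ W
n=27: can move to 23, which is L ⇒ W
n=28: can move to 24, which is L ⇒ W
n=29: can move to 25, which is L ⇒ W
n=30: can move to 23, which is L ⇒ W
n=31: can move to 24, which is L ⇒ W
n=32: can move to 25, which is L ⇒ W
n=33: moves to 29(W), 26(W); every one is W ⇒ L
n=34: moves to 30(W), 27(W); every one is W ⇒ L
n=35: moves to 31(W), 28(W); every one is W ⇒ L
n=36: moves to 32(W), 29(W); every one is W ⇒ L
n=37: can move to 33, which is L ⇒ W
n=38: can move to 34, which is L ⇒ W
The losing starting values of n are exactly the entries labelled L in this table (16 of them).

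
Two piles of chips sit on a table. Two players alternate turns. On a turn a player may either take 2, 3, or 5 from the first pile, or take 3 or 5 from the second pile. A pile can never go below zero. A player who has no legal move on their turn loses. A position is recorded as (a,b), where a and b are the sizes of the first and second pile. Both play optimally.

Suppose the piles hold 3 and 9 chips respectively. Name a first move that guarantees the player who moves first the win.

Classify positions by backward induction: terminal positions (no move available) are L. From any other position, the mover wins iff some move reaches an L.
No move ever increases a pile, so every position that can arise here has a ≤ 3 and b ≤ 9; it is enough to label the cells with 0 ≤ a ≤ 3 and 0 ≤ b ≤ 9.
Every move lowers a or b (never raises either), so fill the grid row by row in increasing a, and left to right within a row: each cell's successors are then already labelled.
      b=0  b=1  b=2  b=3  b=4  b=5  b=6  b=7  b=8  b=9
a=0:    L    L    L    W    W    W    W    W    L    L
a=1:    L    L    L    W    W    W    W    W    L    L
a=2:    W    W    W    L    L    L    W    W    W    W
a=3:    W    W    W    L    L    L    W    W    W    W
Cells with no legal move (terminal, hence L): (0,0), (0,1), (0,2), (1,0), (1,1), (1,2).
The remaining L cells, each justified by listing all of its moves:
(0,8): only reaches (0,5)(W), (0,3)(W), all W → L
(0,9): only reaches (0,6)(W), (0,4)(W), all W → L
(1,8): only reaches (1,5)(W), (1,3)(W), all W → L
(1,9): only reaches (1,6)(W), (1,4)(W), all W → L
(2,3): only reaches (0,3)(W), (2,0)(W), all W → L
(2,4): only reaches (0,4)(W), (2,1)(W), all W → L
(2,5): only reaches (0,5)(W), (2,2)(W), (2,0)(W), all W → L
(3,3): only reaches (1,3)(W), (0,3)(W), (3,0)(W), all W → L
(3,4): only reaches (1,4)(W), (0,4)(W), (3,1)(W), all W → L
(3,5): only reaches (1,5)(W), (0,5)(W), (3,2)(W), (3,0)(W), all W → L
Every other cell has at least one move into one of the L cells above, so it is W.
From (3,9), the L positions reachable in one move are: (1,9), (0,9), (3,4). Any move reaching one of these is winning.

Move to (1,9).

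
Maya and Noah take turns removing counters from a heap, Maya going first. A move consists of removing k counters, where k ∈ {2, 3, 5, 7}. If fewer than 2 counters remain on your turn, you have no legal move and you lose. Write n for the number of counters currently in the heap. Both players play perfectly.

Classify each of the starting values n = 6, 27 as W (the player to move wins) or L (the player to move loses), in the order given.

6: W, 27: L

Positions with no move are L. A position that does have a move is losing for the player to move precisely when every available move leads to a winning position for the opponent. Fill in the labels:
n=0: no move → L
n=1: no move → L
n=2: →0(L), so W
n=3: →1(L), so W
n=4: →1(L), so W
n=5: →0(L), so W
n=6: →1(L), so W
n=7: →0(L), so W
n=8: →1(L), so W
n=9: →7(W), 6(W), 4(W), 2(W) — all W, so L
n=10: →8(W), 7(W), 5(W), 3(W) — all W, so L
n=11: →9(L), so W
n=12: →10(L), so W
n=13: →10(L), so W
n=14: →9(L), so W
n=15: →10(L), so W
n=16: →9(L), so W
n=17: →10(L), so W
n=18: →16(W), 15(W), 13(W), 11(W) — all W, so L
n=19: →17(W), 16(W), 14(W), 12(W) — all W, so L
n=20: →18(L), so W
n=21: →19(L), so W
n=22: →19(L), so W
n=23: →18(L), so W
n=24: →19(L), so W
n=25: →18(L), so W
n=26: →19(L), so W
n=27: →25(W), 24(W), 22(W), 20(W) — all W, so L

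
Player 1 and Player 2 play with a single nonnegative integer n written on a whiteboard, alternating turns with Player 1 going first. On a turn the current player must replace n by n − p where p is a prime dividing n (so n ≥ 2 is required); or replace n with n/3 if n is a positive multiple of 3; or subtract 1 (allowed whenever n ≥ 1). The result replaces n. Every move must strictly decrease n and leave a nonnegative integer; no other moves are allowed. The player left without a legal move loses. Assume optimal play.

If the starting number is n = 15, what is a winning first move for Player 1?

Move to 14.

Work bottom-up. With no move the player to move loses. Otherwise the position is W if at least one move leads to an L position for the opponent, and L if every move leads to a W.
n=0: no move → L
n=1: can move to 0, which is L ⇒ W
n=2: can move to 0, which is L ⇒ W
n=3: can move to 0, which is L ⇒ W
n=4: moves to 2(W), 3(W); every one is W ⇒ L
n=5: can move to 0, which is L ⇒ W
n=6: can move to 4, which is L ⇒ W
n=7: can move to 0, which is L ⇒ W
n=8: moves to 6(W), 7(W); every one is W ⇒ L
n=9: can move to 8, which is L ⇒ W
n=10: can move to 8, which is L ⇒ W
n=11: can move to 0, which is L ⇒ W
n=12: can move to 4, which is L ⇒ W
n=13: can move to 0, which is L ⇒ W
n=14: moves to 7(W), 12(W), 13(W); every one is W ⇒ L
n=15: can move to 14, which is L ⇒ W
From 15, the L positions reachable in one move are: 14.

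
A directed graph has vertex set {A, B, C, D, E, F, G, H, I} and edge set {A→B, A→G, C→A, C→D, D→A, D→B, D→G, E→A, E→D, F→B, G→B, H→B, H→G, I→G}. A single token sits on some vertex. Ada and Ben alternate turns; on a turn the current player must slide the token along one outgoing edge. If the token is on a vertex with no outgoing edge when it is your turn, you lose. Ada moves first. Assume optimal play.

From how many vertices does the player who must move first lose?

4

Use the standard recursion: the mover loses at a terminal position; elsewhere, the mover wins exactly when some move hands the opponent an L position.
Every edge goes from a vertex to one that appears earlier in the order B, G, A, H, D, F, E, C, I, so processing vertices in that order labels each vertex after all of its successors.
B: no outgoing edge → L
G: →B(L), so W
A: →B(L), so W
H: →B(L), so W
D: →B(L), so W
F: →B(L), so W
E: →D(W), A(W) — all W, so L
C: →D(W), A(W) — all W, so L
I: →G(W) only, which is W, so L
The L vertices are B, C, E, I; that is 4 in all.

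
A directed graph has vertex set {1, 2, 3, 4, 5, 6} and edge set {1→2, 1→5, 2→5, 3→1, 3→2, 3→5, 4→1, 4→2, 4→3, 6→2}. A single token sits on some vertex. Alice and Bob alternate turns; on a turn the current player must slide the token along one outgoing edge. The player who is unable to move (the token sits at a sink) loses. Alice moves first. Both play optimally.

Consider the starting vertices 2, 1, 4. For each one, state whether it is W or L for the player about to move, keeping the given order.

2: W, 1: W, 4: L

Build the W/L table. Terminal = L. A non-terminal position is W if it has a move to some L; otherwise it is L.
Every edge goes from a vertex to one that appears earlier in the order 5, 2, 1, 3, 4, 6, so processing vertices in that order labels each vertex after all of its successors.
5: no outgoing edge → L
2: →5(L), so W
1: →5(L), so W
3: →5(L), so W
4: →3(W), 1(W), 2(W) — all W, so L
6: →2(W) only, which is W, so L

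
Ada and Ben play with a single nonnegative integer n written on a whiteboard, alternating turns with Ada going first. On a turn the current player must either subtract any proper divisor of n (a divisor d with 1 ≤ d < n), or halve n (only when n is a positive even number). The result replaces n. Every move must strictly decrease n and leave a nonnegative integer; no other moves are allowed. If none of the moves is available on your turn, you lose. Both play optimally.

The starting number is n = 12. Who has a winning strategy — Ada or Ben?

Work bottom-up. With no move the player to move loses. Otherwise the position is W if at least one move leads to an L position for the opponent, and L if every move leads to a W.
n=0: no move → L
n=1: no move → L
n=2: W (go to 1, an L position)
n=3: L (sole option 2(W) is W)
n=4: W (go to 3, an L position)
n=5: L (sole option 4(W) is W)
n=6: W (go to 3, an L position)
n=7: L (sole option 6(W) is W)
n=8: W (go to 7, an L position)
n=9: L (options 6(W), 8(W) are all W)
n=10: W (go to 5, an L position)
n=11: L (sole option 10(W) is W)
n=12: W (go to 9, an L position)
The starting position 12 is W: Ada should move to 9, handing over an L position.

Ada wins.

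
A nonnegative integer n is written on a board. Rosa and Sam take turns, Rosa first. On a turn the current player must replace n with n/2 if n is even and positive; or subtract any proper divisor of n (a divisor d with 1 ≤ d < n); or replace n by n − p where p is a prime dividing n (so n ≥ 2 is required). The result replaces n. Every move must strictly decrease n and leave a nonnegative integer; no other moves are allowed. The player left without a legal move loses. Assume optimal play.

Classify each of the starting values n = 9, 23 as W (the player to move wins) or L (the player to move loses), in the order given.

Build the W/L table. Terminal = L. A non-terminal position is W if it has a move to some L; otherwise it is L.
n=0: no move → L
n=1: no move → L
n=2: reaches L-position 0 → W
n=3: reaches L-position 0 → W
n=4: only reaches 2(W), 3(W), all W → L
n=5: reaches L-position 0 → W
n=6: reaches L-position 4 → W
n=7: reaches L-position 0 → W
n=8: reaches L-position 4 → W
n=9: only reaches 6(W), 8(W), all W → L
n=10: reaches L-position 9 → W
n=11: reaches L-position 0 → W
n=12: reaches L-position 9 → W
n=13: reaches L-position 0 → W
n=14: only reaches 7(W), 12(W), 13(W), all W → L
n=15: reaches L-position 14 → W
n=16: reaches L-position 14 → W
n=17: reaches L-position 0 → W
n=18: reaches L-position 9 → W
n=19: reaches L-position 0 → W
n=20: only reaches 10(W), 15(W), 16(W), 18(W), 19(W), all W → L
n=21: reaches L-position 14 → W
n=22: reaches L-position 20 → W
n=23: reaches L-position 0 → W

9: L, 23: W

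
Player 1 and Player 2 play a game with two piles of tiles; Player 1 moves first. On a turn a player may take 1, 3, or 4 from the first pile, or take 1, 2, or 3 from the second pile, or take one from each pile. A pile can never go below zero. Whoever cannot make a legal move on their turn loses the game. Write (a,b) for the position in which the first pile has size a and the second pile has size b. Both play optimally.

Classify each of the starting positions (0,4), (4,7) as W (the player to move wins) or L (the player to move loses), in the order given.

(0,4): L, (4,7): W

Classify positions by backward induction: terminal positions (no move available) are L. From any other position, the mover wins iff some move reaches an L.
No move ever increases a pile, so every position that can arise here has a ≤ 4 and b ≤ 7; it is enough to label the cells with 0 ≤ a ≤ 4 and 0 ≤ b ≤ 7.
Every move lowers a or b (never raises either), so fill the grid row by row in increasing a, and left to right within a row: each cell's successors are then already labelled.
      b=0  b=1  b=2  b=3  b=4  b=5  b=6  b=7
a=0:    L    W    W    W    L    W    W    W
a=1:    W    W    L    W    W    W    L    W
a=2:    L    W    W    W    L    W    W    W
a=3:    W    W    L    W    W    W    L    W
a=4:    W    L    W    W    W    L    W    W
Cells with no legal move (terminal, hence L): (0,0).
The remaining L cells, each justified by listing all of its moves:
(0,4): L (options (0,3)(W), (0,2)(W), (0,1)(W) are all W)
(1,2): L (options (0,2)(W), (1,1)(W), (1,0)(W), (0,1)(W) are all W)
(1,6): L (options (0,6)(W), (1,5)(W), (1,4)(W), (1,3)(W), (0,5)(W) are all W)
(2,0): L (sole option (1,0)(W) is W)
(2,4): L (options (1,4)(W), (2,3)(W), (2,2)(W), (2,1)(W), (1,3)(W) are all W)
(3,2): L (options (2,2)(W), (0,2)(W), (3,1)(W), (3,0)(W), (2,1)(W) are all W)
(3,6): L (options (2,6)(W), (0,6)(W), (3,5)(W), (3,4)(W), (3,3)(W), (2,5)(W) are all W)
(4,1): L (options (3,1)(W), (1,1)(W), (0,1)(W), (4,0)(W), (3,0)(W) are all W)
(4,5): L (options (3,5)(W), (1,5)(W), (0,5)(W), (4,4)(W), (4,3)(W), (4,2)(W), (3,4)(W) are all W)
Every other cell has at least one move into one of the L cells above, so it is W.
(0,4): one of the L cells justified above, so L
(4,7): the move to (4,5) reaches an L cell, so W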